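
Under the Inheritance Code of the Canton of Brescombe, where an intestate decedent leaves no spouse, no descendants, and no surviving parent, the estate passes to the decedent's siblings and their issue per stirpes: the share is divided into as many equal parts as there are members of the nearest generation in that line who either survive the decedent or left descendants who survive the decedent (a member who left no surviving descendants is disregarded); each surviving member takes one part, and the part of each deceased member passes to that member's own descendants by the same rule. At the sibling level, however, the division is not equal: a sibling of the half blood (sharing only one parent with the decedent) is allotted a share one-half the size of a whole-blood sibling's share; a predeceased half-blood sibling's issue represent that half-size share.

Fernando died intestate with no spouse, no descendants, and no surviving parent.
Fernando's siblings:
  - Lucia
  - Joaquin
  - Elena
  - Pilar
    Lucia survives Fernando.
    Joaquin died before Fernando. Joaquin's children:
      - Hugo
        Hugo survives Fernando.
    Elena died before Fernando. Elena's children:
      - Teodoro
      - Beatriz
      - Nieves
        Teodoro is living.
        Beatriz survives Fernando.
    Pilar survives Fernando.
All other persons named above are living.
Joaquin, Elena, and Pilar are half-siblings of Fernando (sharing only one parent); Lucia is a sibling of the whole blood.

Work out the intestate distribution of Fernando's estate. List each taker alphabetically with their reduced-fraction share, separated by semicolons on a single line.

Beatriz 1/15; Hugo 1/5; Lucia 2/5; Nieves 1/15; Pilar 1/5; Teodoro 1/15

No spouse, descendants, or parent survives, so the estate passes to Fernando's siblings per stirpes.
Half-blood siblings count for one-half the weight of whole-blood siblings at the initial division.
Dividing 1 in proportion to weights (total weight 5/2): Lucia (weight 1) → 2/5; Joaquin (weight 1/2) → 1/5; Elena (weight 1/2) → 1/5; Pilar (weight 1/2) → 1/5.
Lucia is living and takes 2/5.
Joaquin predeceased; the 1/5 allotted to Joaquin's branch passes to Joaquin's issue by representation.
Hugo is the sole taker at this level and receives the full 1/5.
Elena predeceased; the 1/5 allotted to Elena's branch passes to Elena's issue by representation.
The 1/5 is divided into 3 equal shares of 1/15 among Teodoro, Beatriz, Nieves.
Teodoro is living and takes 1/15.
Beatriz is living and takes 1/15.
Nieves is living and takes 1/15.
Pilar is living and takes 1/5.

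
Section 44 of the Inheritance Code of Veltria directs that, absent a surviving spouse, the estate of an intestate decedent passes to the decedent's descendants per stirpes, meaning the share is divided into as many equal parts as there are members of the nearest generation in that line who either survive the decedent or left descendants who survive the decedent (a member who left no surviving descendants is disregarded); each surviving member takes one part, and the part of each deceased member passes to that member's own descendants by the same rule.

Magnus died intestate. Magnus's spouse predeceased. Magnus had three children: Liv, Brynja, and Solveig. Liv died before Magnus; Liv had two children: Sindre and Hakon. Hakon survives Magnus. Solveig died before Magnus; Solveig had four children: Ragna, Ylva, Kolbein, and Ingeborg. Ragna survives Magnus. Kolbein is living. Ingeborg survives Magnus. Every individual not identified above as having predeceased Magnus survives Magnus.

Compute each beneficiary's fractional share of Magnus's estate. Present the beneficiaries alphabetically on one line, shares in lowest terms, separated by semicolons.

Brynja 1/3; Hakon 1/6; Ingeborg 1/12; Kolbein 1/12; Ragna 1/12; Sindre 1/6; Ylva 1/12

There is no surviving spouse, so the entire estate passes to Magnus's descendants per stirpes.
The estate is divided into 3 equal shares of 1/3 among Liv, Brynja, Solveig.
Liv predeceased; the 1/3 allotted to Liv's branch passes to Liv's issue by representation.
The 1/3 is divided into 2 equal shares of 1/6 among Sindre, Hakon.
Sindre is living and takes 1/6.
Hakon is living and takes 1/6.
Brynja is living and takes 1/3.
Solveig predeceased; the 1/3 allotted to Solveig's branch passes to Solveig's issue by representation.
The 1/3 is divided into 4 equal shares of 1/12 among Ragna, Ylva, Kolbein, Ingeborg.
Ragna is living and takes 1/12.
Ylva is living and takes 1/12.
Kolbein is living and takes 1/12.
Ingeborg is living and takes 1/12.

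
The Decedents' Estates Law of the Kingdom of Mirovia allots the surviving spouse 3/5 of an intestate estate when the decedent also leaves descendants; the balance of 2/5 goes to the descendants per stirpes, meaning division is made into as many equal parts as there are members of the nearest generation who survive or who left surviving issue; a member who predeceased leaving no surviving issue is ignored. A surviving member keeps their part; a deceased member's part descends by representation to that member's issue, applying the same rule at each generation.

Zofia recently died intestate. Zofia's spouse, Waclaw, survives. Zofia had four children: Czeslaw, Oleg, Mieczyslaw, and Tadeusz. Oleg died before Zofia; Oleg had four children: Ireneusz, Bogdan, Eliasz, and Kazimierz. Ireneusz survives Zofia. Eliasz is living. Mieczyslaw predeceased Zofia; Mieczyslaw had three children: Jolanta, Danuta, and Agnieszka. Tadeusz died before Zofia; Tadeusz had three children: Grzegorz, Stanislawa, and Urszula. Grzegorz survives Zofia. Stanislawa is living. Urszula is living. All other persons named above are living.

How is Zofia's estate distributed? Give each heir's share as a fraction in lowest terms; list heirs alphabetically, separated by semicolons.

Waclaw, as surviving spouse, takes 3/5.
The remaining 2/5 passes to Zofia's descendants per stirpes.
The 2/5 is divided into 4 equal shares of 1/10 among Czeslaw, Oleg, Mieczyslaw, Tadeusz.
Czeslaw is living and takes 1/10.
Oleg predeceased; the 1/10 allotted to Oleg's branch passes to Oleg's issue by representation.
The 1/10 is divided into 4 equal shares of 1/40 among Ireneusz, Bogdan, Eliasz, Kazimierz.
Ireneusz is living and takes 1/40.
Bogdan is living and takes 1/40.
Eliasz is living and takes 1/40.
Kazimierz is living and takes 1/40.
Mieczyslaw predeceased; the 1/10 allotted to Mieczyslaw's branch passes to Mieczyslaw's issue by representation.
The 1/10 is divided into 3 equal shares of 1/30 among Jolanta, Danuta, Agnieszka.
Jolanta is living and takes 1/30.
Danuta is living and takes 1/30.
Agnieszka is living and takes 1/30.
Tadeusz predeceased; the 1/10 allotted to Tadeusz's branch passes to Tadeusz's issue by representation.
The 1/10 is divided into 3 equal shares of 1/30 among Grzegorz, Stanislawa, Urszula.
Grzegorz is living and takes 1/30.
Stanislawa is living and takes 1/30.
Urszula is living and takes 1/30.

Agnieszka 1/30; Bogdan 1/40; Czeslaw 1/10; Danuta 1/30; Eliasz 1/40; Grzegorz 1/30; Ireneusz 1/40; Jolanta 1/30; Kazimierz 1/40; Stanislawa 1/30; Urszula 1/30; Waclaw 3/5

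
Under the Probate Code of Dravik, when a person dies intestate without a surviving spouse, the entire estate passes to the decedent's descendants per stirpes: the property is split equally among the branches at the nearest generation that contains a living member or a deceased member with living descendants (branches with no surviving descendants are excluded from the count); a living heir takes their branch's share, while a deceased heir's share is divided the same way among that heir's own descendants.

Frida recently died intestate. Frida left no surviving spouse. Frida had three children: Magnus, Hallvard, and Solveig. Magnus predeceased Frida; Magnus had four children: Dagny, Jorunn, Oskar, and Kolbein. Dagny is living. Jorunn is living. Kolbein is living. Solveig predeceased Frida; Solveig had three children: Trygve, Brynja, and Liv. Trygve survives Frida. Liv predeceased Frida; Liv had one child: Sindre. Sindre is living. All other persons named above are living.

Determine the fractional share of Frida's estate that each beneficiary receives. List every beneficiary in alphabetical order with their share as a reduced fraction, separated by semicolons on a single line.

Brynja 1/9; Dagny 1/12; Hallvard 1/3; Jorunn 1/12; Kolbein 1/12; Oskar 1/12; Sindre 1/9; Trygve 1/9

There is no surviving spouse, so the entire estate passes to Frida's descendants per stirpes.
The estate is divided into 3 equal shares of 1/3 among Magnus, Hallvard, Solveig.
Magnus predeceased; the 1/3 allotted to Magnus's branch passes to Magnus's issue by representation.
The 1/3 is divided into 4 equal shares of 1/12 among Dagny, Jorunn, Oskar, Kolbein.
Dagny is living and takes 1/12.
Jorunn is living and takes 1/12.
Oskar is living and takes 1/12.
Kolbein is living and takes 1/12.
Hallvard is living and takes 1/3.
Solveig predeceased; the 1/3 allotted to Solveig's branch passes to Solveig's issue by representation.
The 1/3 is divided into 3 equal shares of 1/9 among Trygve, Brynja, Liv.
Trygve is living and takes 1/9.
Brynja is living and takes 1/9.
Liv predeceased; the 1/9 allotted to Liv's branch passes to Liv's issue by representation.
Sindre is the sole taker at this level and receives the full 1/9.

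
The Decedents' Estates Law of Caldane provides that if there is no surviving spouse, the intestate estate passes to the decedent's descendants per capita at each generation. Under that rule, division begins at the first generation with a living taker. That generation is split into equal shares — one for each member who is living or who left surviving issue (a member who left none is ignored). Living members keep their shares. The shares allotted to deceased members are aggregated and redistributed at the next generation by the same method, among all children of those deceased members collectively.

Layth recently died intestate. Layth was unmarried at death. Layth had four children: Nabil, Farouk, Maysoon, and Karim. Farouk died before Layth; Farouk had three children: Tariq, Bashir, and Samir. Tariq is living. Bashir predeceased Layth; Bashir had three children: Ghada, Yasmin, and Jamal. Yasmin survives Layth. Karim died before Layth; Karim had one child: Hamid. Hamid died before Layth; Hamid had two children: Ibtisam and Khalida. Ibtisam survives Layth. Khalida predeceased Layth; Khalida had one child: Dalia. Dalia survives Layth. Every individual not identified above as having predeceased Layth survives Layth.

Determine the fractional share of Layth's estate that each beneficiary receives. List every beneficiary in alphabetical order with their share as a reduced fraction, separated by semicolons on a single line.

Dalia 1/20; Ghada 1/20; Ibtisam 1/20; Jamal 1/20; Maysoon 1/4; Nabil 1/4; Samir 1/8; Tariq 1/8; Yasmin 1/20

There is no surviving spouse, so the entire estate passes to Layth's descendants per capita at each generation.
At generation 1 (Nabil, Farouk, Maysoon, Karim) there are 4 shares of (1)/4 = 1/4 each.
Living: Nabil and Maysoon — each takes 1/4.
Deceased: Farouk and Karim. Their combined 1/2 is pooled and carried to generation 2.
At generation 2 (Tariq, Bashir, Samir, Hamid) there are 4 shares of (1/2)/4 = 1/8 each.
Living: Tariq and Samir — each takes 1/8.
Deceased: Bashir and Hamid. Their combined 1/4 is pooled and carried to generation 3.
At generation 3 (Ghada, Yasmin, Jamal, Ibtisam, Khalida) there are 5 shares of (1/4)/5 = 1/20 each.
Living: Ghada, Yasmin, Jamal, and Ibtisam — each takes 1/20.
Deceased: Khalida. That 1/20 share is carried to generation 4.
At generation 4 (Dalia) there are 1 shares of (1/20)/1 = 1/20 each.
Living: Dalia — each takes 1/20.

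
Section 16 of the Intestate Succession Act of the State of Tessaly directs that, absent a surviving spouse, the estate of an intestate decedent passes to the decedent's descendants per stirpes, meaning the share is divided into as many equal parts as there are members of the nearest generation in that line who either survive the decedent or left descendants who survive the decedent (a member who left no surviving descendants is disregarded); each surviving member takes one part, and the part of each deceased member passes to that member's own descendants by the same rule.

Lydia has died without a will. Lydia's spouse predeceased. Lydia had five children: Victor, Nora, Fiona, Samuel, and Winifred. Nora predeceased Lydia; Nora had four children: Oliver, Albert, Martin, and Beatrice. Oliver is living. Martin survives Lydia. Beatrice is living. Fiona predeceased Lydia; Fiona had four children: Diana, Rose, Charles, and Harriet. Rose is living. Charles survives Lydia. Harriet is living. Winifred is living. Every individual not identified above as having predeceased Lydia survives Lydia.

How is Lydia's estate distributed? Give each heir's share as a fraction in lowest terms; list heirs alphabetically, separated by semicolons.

Albert 1/20; Beatrice 1/20; Charles 1/20; Diana 1/20; Harriet 1/20; Martin 1/20; Oliver 1/20; Rose 1/20; Samuel 1/5; Victor 1/5; Winifred 1/5

There is no surviving spouse, so the entire estate passes to Lydia's descendants per stirpes.
The estate is divided into 5 equal shares of 1/5 among Victor, Nora, Fiona, Samuel, Winifred.
Victor is living and takes 1/5.
Nora predeceased; the 1/5 allotted to Nora's branch passes to Nora's issue by representation.
The 1/5 is divided into 4 equal shares of 1/20 among Oliver, Albert, Martin, Beatrice.
Oliver is living and takes 1/20.
Albert is living and takes 1/20.
Martin is living and takes 1/20.
Beatrice is living and takes 1/20.
Fiona predeceased; the 1/5 allotted to Fiona's branch passes to Fiona's issue by representation.
The 1/5 is divided into 4 equal shares of 1/20 among Diana, Rose, Charles, Harriet.
Diana is living and takes 1/20.
Rose is living and takes 1/20.
Charles is living and takes 1/20.
Harriet is living and takes 1/20.
Samuel is living and takes 1/5.
Winifred is living and takes 1/5.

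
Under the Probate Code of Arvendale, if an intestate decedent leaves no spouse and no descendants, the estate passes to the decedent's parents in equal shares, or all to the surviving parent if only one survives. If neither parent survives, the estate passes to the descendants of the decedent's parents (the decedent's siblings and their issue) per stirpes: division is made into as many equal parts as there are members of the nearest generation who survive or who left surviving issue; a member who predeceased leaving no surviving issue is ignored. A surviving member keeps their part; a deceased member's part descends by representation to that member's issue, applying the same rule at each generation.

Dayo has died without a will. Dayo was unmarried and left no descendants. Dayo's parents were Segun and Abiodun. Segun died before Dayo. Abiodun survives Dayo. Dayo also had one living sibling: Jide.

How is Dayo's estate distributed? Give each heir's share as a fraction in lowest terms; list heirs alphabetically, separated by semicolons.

Abiodun 1

Only one parent, Abiodun, survives, so Abiodun takes the entire estate. The siblings take nothing because a surviving parent has priority.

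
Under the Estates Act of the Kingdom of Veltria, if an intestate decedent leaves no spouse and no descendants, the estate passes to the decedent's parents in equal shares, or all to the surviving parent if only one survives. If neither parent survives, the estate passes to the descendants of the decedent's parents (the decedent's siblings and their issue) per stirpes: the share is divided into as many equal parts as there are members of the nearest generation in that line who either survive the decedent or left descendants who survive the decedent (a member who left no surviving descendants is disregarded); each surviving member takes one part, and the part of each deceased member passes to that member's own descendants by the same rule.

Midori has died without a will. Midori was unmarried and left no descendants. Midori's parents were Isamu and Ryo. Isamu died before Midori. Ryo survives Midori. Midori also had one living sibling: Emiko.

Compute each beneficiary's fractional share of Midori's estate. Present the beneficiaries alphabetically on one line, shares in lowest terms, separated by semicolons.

Only one parent, Ryo, survives, so Ryo takes the entire estate. The siblings take nothing because a surviving parent has priority.

Ryo 1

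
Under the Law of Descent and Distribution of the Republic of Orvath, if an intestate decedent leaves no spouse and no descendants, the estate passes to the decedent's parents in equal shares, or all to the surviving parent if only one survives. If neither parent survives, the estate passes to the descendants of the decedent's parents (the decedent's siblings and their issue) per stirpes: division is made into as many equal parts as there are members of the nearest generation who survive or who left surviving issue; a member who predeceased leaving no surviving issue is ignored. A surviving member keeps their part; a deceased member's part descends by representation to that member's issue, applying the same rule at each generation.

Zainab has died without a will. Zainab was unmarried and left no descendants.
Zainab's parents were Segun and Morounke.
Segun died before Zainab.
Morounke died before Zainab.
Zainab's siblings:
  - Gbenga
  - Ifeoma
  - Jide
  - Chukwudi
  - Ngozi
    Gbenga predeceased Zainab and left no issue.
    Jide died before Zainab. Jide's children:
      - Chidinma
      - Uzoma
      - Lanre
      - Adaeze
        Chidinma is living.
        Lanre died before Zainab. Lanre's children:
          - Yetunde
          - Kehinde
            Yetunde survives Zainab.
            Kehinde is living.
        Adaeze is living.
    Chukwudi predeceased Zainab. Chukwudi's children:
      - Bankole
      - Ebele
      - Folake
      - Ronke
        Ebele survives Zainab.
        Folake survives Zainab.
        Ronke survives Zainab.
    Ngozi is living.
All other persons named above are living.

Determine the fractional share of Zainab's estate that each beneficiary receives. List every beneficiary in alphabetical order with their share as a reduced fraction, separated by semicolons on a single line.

Adaeze 1/16; Bankole 1/16; Chidinma 1/16; Ebele 1/16; Folake 1/16; Ifeoma 1/4; Kehinde 1/32; Ngozi 1/4; Ronke 1/16; Uzoma 1/16; Yetunde 1/32

Neither parent survives and there are no descendants, so the estate passes to Zainab's siblings and their issue per stirpes.
Gbenga left no surviving issue, so that branch lapses and is disregarded.
The estate is divided into 4 equal shares of 1/4 among Ifeoma, Jide, Chukwudi, Ngozi.
Ifeoma is living and takes 1/4.
Jide predeceased; the 1/4 allotted to Jide's branch passes to Jide's issue by representation.
The 1/4 is divided into 4 equal shares of 1/16 among Chidinma, Uzoma, Lanre, Adaeze.
Chidinma is living and takes 1/16.
Uzoma is living and takes 1/16.
Lanre predeceased; the 1/16 allotted to Lanre's branch passes to Lanre's issue by representation.
The 1/16 is divided into 2 equal shares of 1/32 among Yetunde, Kehinde.
Yetunde is living and takes 1/32.
Kehinde is living and takes 1/32.
Adaeze is living and takes 1/16.
Chukwudi predeceased; the 1/4 allotted to Chukwudi's branch passes to Chukwudi's issue by representation.
The 1/4 is divided into 4 equal shares of 1/16 among Bankole, Ebele, Folake, Ronke.
Bankole is living and takes 1/16.
Ebele is living and takes 1/16.
Folake is living and takes 1/16.
Ronke is living and takes 1/16.
Ngozi is living and takes 1/4.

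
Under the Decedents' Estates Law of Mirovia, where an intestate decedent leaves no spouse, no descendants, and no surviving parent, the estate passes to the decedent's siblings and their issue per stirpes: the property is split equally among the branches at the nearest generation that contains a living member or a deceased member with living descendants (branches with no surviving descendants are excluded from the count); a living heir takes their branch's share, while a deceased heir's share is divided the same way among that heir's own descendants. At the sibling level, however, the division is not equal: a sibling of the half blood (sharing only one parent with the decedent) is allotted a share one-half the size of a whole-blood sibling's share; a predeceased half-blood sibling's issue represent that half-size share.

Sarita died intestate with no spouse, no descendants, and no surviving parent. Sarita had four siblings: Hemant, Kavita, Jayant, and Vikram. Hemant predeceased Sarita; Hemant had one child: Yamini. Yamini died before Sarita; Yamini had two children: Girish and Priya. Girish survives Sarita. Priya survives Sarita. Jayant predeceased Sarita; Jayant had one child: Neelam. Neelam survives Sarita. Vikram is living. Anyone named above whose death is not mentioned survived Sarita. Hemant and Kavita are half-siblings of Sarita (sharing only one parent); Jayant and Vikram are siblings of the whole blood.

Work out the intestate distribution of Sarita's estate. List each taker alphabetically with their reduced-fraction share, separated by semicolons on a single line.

No spouse, descendants, or parent survives, so the estate passes to Sarita's siblings per stirpes.
Half-blood siblings count for one-half the weight of whole-blood siblings at the initial division.
Dividing 1 in proportion to weights (total weight 3): Hemant (weight 1/2) → 1/6; Kavita (weight 1/2) → 1/6; Jayant (weight 1) → 1/3; Vikram (weight 1) → 1/3.
Hemant predeceased; the 1/6 allotted to Hemant's branch passes to Hemant's issue by representation.
Yamini's line is the sole branch at this level, so the full 1/6 passes to Yamini's issue by representation.
The 1/6 is divided into 2 equal shares of 1/12 among Girish, Priya.
Girish is living and takes 1/12.
Priya is living and takes 1/12.
Kavita is living and takes 1/6.
Jayant predeceased; the 1/3 allotted to Jayant's branch passes to Jayant's issue by representation.
Neelam is the sole taker at this level and receives the full 1/3.
Vikram is living and takes 1/3.

Girish 1/12; Kavita 1/6; Neelam 1/3; Priya 1/12; Vikram 1/3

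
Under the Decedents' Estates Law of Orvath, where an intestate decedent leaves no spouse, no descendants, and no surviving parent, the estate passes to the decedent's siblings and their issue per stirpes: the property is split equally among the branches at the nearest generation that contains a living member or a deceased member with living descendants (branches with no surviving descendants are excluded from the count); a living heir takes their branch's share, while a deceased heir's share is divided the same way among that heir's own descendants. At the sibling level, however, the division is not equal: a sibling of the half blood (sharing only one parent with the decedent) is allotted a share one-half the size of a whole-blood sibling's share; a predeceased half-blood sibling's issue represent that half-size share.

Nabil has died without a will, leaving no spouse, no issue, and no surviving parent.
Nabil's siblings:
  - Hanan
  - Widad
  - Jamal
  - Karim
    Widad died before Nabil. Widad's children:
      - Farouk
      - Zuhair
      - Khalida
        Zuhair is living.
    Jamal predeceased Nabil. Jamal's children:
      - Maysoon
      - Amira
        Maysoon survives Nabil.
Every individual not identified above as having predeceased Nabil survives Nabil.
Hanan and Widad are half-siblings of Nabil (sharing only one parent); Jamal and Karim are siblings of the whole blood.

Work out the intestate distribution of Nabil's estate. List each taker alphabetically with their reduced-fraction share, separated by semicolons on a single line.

Amira 1/6; Farouk 1/18; Hanan 1/6; Karim 1/3; Khalida 1/18; Maysoon 1/6; Zuhair 1/18

No spouse, descendants, or parent survives, so the estate passes to Nabil's siblings per stirpes.
Half-blood siblings count for one-half the weight of whole-blood siblings at the initial division.
Dividing 1 in proportion to weights (total weight 3): Hanan (weight 1/2) → 1/6; Widad (weight 1/2) → 1/6; Jamal (weight 1) → 1/3; Karim (weight 1) → 1/3.
Hanan is living and takes 1/6.
Widad predeceased; the 1/6 allotted to Widad's branch passes to Widad's issue by representation.
The 1/6 is divided into 3 equal shares of 1/18 among Farouk, Zuhair, Khalida.
Farouk is living and takes 1/18.
Zuhair is living and takes 1/18.
Khalida is living and takes 1/18.
Jamal predeceased; the 1/3 allotted to Jamal's branch passes to Jamal's issue by representation.
The 1/3 is divided into 2 equal shares of 1/6 among Maysoon, Amira.
Maysoon is living and takes 1/6.
Amira is living and takes 1/6.
Karim is living and takes 1/3.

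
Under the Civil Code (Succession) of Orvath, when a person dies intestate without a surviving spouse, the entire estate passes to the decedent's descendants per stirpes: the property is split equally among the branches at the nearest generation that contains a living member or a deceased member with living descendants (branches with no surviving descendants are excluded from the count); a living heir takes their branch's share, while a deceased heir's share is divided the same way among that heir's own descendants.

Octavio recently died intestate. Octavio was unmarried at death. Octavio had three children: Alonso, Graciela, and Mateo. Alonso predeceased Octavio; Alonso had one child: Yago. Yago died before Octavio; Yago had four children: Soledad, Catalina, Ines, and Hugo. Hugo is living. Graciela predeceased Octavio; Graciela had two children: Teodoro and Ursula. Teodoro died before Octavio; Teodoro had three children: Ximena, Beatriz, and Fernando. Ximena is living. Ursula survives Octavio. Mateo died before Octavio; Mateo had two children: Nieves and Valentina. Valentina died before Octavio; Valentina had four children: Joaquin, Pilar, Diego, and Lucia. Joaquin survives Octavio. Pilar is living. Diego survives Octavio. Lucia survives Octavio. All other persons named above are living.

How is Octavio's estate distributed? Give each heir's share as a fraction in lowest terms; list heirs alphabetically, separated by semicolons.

There is no surviving spouse, so the entire estate passes to Octavio's descendants per stirpes.
The estate is divided into 3 equal shares of 1/3 among Alonso, Graciela, Mateo.
Alonso predeceased; the 1/3 allotted to Alonso's branch passes to Alonso's issue by representation.
Yago's line is the sole branch at this level, so the full 1/3 passes to Yago's issue by representation.
The 1/3 is divided into 4 equal shares of 1/12 among Soledad, Catalina, Ines, Hugo.
Soledad is living and takes 1/12.
Catalina is living and takes 1/12.
Ines is living and takes 1/12.
Hugo is living and takes 1/12.
Graciela predeceased; the 1/3 allotted to Graciela's branch passes to Graciela's issue by representation.
The 1/3 is divided into 2 equal shares of 1/6 among Teodoro, Ursula.
Teodoro predeceased; the 1/6 allotted to Teodoro's branch passes to Teodoro's issue by representation.
The 1/6 is divided into 3 equal shares of 1/18 among Ximena, Beatriz, Fernando.
Ximena is living and takes 1/18.
Beatriz is living and takes 1/18.
Fernando is living and takes 1/18.
Ursula is living and takes 1/6.
Mateo predeceased; the 1/3 allotted to Mateo's branch passes to Mateo's issue by representation.
The 1/3 is divided into 2 equal shares of 1/6 among Nieves, Valentina.
Nieves is living and takes 1/6.
Valentina predeceased; the 1/6 allotted to Valentina's branch passes to Valentina's issue by representation.
The 1/6 is divided into 4 equal shares of 1/24 among Joaquin, Pilar, Diego, Lucia.
Joaquin is living and takes 1/24.
Pilar is living and takes 1/24.
Diego is living and takes 1/24.
Lucia is living and takes 1/24.

Beatriz 1/18; Catalina 1/12; Diego 1/24; Fernando 1/18; Hugo 1/12; Ines 1/12; Joaquin 1/24; Lucia 1/24; Nieves 1/6; Pilar 1/24; Soledad 1/12; Ursula 1/6; Ximena 1/18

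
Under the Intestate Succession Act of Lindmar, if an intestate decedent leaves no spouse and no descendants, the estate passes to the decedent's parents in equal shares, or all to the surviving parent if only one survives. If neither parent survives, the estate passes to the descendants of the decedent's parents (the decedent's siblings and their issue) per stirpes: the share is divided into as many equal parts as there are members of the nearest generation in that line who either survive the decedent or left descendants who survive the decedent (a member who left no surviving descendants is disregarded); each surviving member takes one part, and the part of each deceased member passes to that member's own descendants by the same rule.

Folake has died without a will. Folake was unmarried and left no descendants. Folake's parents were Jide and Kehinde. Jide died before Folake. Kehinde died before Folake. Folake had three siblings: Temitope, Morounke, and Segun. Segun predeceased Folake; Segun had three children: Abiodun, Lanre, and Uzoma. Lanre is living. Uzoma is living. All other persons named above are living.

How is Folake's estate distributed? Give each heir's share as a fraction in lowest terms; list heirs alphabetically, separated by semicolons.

Neither parent survives and there are no descendants, so the estate passes to Folake's siblings and their issue per stirpes.
The estate is divided into 3 equal shares of 1/3 among Temitope, Morounke, Segun.
Temitope is living and takes 1/3.
Morounke is living and takes 1/3.
Segun predeceased; the 1/3 allotted to Segun's branch passes to Segun's issue by representation.
The 1/3 is divided into 3 equal shares of 1/9 among Abiodun, Lanre, Uzoma.
Abiodun is living and takes 1/9.
Lanre is living and takes 1/9.
Uzoma is living and takes 1/9.

Abiodun 1/9; Lanre 1/9; Morounke 1/3; Temitope 1/3; Uzoma 1/9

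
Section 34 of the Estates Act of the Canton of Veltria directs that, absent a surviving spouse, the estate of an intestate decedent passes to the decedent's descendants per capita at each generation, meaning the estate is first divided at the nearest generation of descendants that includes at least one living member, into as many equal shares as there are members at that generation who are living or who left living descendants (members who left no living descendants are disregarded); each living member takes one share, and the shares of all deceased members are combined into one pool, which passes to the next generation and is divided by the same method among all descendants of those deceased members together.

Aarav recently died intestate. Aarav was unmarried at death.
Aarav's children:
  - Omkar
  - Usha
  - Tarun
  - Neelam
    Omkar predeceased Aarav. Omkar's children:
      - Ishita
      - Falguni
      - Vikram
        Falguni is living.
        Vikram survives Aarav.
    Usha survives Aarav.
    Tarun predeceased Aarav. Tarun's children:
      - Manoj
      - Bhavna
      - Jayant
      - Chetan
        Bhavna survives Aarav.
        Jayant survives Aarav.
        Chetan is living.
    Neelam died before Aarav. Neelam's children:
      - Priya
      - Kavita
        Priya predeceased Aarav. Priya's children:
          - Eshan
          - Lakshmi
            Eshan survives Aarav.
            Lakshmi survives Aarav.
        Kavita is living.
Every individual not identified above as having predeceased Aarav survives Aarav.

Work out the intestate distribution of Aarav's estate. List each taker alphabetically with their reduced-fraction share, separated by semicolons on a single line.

There is no surviving spouse, so the entire estate passes to Aarav's descendants per capita at each generation.
At generation 1 (Omkar, Usha, Tarun, Neelam) there are 4 shares of (1)/4 = 1/4 each.
Living: Usha — each takes 1/4.
Deceased: Omkar, Tarun, and Neelam. Their combined 3/4 is pooled and carried to generation 2.
At generation 2 (Ishita, Falguni, Vikram, Manoj, Bhavna, Jayant, Chetan, Priya, Kavita) there are 9 shares of (3/4)/9 = 1/12 each.
Living: Ishita, Falguni, Vikram, Manoj, Bhavna, Jayant, Chetan, and Kavita — each takes 1/12.
Deceased: Priya. That 1/12 share is carried to generation 3.
At generation 3 (Eshan, Lakshmi) there are 2 shares of (1/12)/2 = 1/24 each.
Living: Eshan and Lakshmi — each takes 1/24.

Bhavna 1/12; Chetan 1/12; Eshan 1/24; Falguni 1/12; Ishita 1/12; Jayant 1/12; Kavita 1/12; Lakshmi 1/24; Manoj 1/12; Usha 1/4; Vikram 1/12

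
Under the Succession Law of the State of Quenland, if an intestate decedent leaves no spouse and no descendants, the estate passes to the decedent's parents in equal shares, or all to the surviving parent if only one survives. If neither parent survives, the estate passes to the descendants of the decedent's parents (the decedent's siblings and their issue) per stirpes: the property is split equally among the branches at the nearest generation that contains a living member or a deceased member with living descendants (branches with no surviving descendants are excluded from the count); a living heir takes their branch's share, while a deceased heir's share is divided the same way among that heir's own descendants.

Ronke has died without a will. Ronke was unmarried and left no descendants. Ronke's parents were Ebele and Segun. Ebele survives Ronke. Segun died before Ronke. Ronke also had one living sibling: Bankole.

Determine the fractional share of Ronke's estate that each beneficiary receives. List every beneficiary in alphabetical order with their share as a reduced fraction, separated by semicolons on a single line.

Only one parent, Ebele, survives, so Ebele takes the entire estate. The siblings take nothing because a surviving parent has priority.

Ebele 1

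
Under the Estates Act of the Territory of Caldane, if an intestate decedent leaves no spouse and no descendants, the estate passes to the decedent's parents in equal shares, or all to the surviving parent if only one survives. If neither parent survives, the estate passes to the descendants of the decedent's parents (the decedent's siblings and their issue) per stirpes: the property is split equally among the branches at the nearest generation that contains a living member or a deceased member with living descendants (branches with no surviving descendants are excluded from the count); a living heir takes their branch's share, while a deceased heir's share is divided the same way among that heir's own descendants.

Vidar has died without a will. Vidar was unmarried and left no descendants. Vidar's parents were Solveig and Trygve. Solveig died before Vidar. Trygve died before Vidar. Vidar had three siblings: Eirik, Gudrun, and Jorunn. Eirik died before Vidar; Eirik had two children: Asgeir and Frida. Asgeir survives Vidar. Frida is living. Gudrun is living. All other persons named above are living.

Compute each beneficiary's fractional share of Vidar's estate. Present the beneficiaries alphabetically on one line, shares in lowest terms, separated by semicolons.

Asgeir 1/6; Frida 1/6; Gudrun 1/3; Jorunn 1/3

Neither parent survives and there are no descendants, so the estate passes to Vidar's siblings and their issue per stirpes.
The estate is divided into 3 equal shares of 1/3 among Eirik, Gudrun, Jorunn.
Eirik predeceased; the 1/3 allotted to Eirik's branch passes to Eirik's issue by representation.
The 1/3 is divided into 2 equal shares of 1/6 among Asgeir, Frida.
Asgeir is living and takes 1/6.
Frida is living and takes 1/6.
Gudrun is living and takes 1/3.
Jorunn is living and takes 1/3.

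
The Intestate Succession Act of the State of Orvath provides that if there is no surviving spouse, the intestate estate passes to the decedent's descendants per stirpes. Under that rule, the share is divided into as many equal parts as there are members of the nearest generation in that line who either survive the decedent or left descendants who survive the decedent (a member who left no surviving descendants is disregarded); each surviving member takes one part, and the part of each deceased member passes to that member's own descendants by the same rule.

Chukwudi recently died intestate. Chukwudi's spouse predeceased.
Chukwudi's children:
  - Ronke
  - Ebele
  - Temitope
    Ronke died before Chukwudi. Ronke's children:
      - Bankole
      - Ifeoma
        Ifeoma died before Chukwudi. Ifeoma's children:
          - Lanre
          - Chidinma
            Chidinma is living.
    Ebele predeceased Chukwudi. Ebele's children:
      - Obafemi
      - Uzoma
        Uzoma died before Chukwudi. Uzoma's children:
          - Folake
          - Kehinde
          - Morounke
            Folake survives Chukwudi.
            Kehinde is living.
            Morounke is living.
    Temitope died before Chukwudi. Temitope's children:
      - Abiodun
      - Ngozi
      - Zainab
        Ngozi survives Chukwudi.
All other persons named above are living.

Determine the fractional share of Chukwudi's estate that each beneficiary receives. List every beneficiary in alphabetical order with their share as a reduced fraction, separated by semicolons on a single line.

Abiodun 1/9; Bankole 1/6; Chidinma 1/12; Folake 1/18; Kehinde 1/18; Lanre 1/12; Morounke 1/18; Ngozi 1/9; Obafemi 1/6; Zainab 1/9

There is no surviving spouse, so the entire estate passes to Chukwudi's descendants per stirpes.
The estate is divided into 3 equal shares of 1/3 among Ronke, Ebele, Temitope.
Ronke predeceased; the 1/3 allotted to Ronke's branch passes to Ronke's issue by representation.
The 1/3 is divided into 2 equal shares of 1/6 among Bankole, Ifeoma.
Bankole is living and takes 1/6.
Ifeoma predeceased; the 1/6 allotted to Ifeoma's branch passes to Ifeoma's issue by representation.
The 1/6 is divided into 2 equal shares of 1/12 among Lanre, Chidinma.
Lanre is living and takes 1/12.
Chidinma is living and takes 1/12.
Ebele predeceased; the 1/3 allotted to Ebele's branch passes to Ebele's issue by representation.
The 1/3 is divided into 2 equal shares of 1/6 among Obafemi, Uzoma.
Obafemi is living and takes 1/6.
Uzoma predeceased; the 1/6 allotted to Uzoma's branch passes to Uzoma's issue by representation.
The 1/6 is divided into 3 equal shares of 1/18 among Folake, Kehinde, Morounke.
Folake is living and takes 1/18.
Kehinde is living and takes 1/18.
Morounke is living and takes 1/18.
Temitope predeceased; the 1/3 allotted to Temitope's branch passes to Temitope's issue by representation.
The 1/3 is divided into 3 equal shares of 1/9 among Abiodun, Ngozi, Zainab.
Abiodun is living and takes 1/9.
Ngozi is living and takes 1/9.
Zainab is living and takes 1/9.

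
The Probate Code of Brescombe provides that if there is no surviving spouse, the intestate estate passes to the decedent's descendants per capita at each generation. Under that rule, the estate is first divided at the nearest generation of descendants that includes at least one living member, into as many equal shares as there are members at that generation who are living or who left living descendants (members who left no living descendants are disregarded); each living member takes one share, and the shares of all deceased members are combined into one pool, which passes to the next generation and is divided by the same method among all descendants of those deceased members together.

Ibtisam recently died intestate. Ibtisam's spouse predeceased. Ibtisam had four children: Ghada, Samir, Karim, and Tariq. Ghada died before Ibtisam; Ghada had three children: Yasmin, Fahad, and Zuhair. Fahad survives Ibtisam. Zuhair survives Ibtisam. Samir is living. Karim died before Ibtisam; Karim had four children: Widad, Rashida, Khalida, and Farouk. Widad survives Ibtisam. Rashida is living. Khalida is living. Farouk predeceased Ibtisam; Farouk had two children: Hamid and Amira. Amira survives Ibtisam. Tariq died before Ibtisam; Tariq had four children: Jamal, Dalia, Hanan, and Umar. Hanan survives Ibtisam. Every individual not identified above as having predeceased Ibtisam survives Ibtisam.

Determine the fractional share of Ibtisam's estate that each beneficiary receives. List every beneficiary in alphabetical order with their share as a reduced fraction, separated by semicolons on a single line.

Amira 3/88; Dalia 3/44; Fahad 3/44; Hamid 3/88; Hanan 3/44; Jamal 3/44; Khalida 3/44; Rashida 3/44; Samir 1/4; Umar 3/44; Widad 3/44; Yasmin 3/44; Zuhair 3/44

There is no surviving spouse, so the entire estate passes to Ibtisam's descendants per capita at each generation.
At generation 1 (Ghada, Samir, Karim, Tariq) there are 4 shares of (1)/4 = 1/4 each.
Living: Samir — each takes 1/4.
Deceased: Ghada, Karim, and Tariq. Their combined 3/4 is pooled and carried to generation 2.
At generation 2 (Yasmin, Fahad, Zuhair, Widad, Rashida, Khalida, Farouk, Jamal, Dalia, Hanan, Umar) there are 11 shares of (3/4)/11 = 3/44 each.
Living: Yasmin, Fahad, Zuhair, Widad, Rashida, Khalida, Jamal, Dalia, Hanan, and Umar — each takes 3/44.
Deceased: Farouk. That 3/44 share is carried to generation 3.
At generation 3 (Hamid, Amira) there are 2 shares of (3/44)/2 = 3/88 each.
Living: Hamid and Amira — each takes 3/88.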